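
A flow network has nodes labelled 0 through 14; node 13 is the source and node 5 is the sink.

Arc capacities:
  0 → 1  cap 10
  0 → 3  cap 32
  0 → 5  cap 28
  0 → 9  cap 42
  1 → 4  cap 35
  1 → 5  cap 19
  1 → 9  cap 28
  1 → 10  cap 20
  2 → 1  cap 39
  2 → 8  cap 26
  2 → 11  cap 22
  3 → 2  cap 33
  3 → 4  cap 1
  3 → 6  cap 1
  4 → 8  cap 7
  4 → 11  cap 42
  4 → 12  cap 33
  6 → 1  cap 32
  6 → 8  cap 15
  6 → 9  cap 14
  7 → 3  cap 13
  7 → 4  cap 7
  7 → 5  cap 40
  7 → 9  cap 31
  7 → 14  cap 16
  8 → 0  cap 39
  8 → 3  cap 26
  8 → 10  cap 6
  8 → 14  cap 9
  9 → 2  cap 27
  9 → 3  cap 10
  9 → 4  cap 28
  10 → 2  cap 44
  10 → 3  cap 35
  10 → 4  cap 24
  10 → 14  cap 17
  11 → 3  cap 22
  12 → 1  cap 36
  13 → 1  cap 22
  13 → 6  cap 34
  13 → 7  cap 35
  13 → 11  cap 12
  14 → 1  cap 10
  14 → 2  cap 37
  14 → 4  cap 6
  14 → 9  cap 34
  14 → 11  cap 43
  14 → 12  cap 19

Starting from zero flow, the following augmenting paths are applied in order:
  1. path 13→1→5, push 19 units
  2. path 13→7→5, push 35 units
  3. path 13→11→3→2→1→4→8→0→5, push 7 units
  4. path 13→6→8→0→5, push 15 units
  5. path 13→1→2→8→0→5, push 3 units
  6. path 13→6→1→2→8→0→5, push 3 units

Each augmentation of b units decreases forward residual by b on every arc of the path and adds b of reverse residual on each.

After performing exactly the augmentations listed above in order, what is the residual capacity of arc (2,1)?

after path 1 (13→1→5, push 19): res(2,1)=39
after path 2 (13→7→5, push 35): res(2,1)=39
after path 3 (13→11→3→2→1→4→8→0→5, push 7): res(2,1)=32
after path 4 (13→6→8→0→5, push 15): res(2,1)=32
after path 5 (13→1→2→8→0→5, push 3): res(2,1)=35
after path 6 (13→6→1→2→8→0→5, push 3): res(2,1)=38

Residual capacity of (2,1): 38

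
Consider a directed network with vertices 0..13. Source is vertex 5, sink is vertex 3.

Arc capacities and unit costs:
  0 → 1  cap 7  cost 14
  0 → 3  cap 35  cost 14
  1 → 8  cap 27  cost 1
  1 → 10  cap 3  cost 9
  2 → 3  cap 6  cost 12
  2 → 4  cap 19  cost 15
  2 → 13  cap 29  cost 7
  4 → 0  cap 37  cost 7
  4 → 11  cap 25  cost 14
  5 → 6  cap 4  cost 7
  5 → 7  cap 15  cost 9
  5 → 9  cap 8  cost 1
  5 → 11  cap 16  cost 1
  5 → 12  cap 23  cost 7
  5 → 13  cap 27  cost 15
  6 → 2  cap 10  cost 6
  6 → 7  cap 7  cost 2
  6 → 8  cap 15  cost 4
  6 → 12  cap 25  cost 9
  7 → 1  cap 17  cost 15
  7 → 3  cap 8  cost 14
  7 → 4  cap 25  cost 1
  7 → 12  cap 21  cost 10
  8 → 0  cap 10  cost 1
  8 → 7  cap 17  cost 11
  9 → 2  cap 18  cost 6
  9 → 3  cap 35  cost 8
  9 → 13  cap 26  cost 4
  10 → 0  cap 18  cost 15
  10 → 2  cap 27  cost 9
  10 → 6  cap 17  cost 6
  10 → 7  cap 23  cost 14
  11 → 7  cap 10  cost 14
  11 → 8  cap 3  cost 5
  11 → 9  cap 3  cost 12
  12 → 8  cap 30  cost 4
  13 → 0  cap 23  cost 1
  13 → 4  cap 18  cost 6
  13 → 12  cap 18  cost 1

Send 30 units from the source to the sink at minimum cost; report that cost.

shortest-cost path #1: 5→9→3 push 8 @ unit cost 9 (adds 72)
shortest-cost path #2: 5→11→9→3 push 3 @ unit cost 21 (adds 63)
shortest-cost path #3: 5→11→8→0→3 push 3 @ unit cost 21 (adds 63)
shortest-cost path #4: 5→7→3 push 8 @ unit cost 23 (adds 184)
shortest-cost path #5: 5→6→2→3 push 4 @ unit cost 25 (adds 100)
shortest-cost path #6: 5→12→8→0→3 push 4 @ unit cost 26 (adds 104)
total cost = 586

Minimum cost for 30 units: 586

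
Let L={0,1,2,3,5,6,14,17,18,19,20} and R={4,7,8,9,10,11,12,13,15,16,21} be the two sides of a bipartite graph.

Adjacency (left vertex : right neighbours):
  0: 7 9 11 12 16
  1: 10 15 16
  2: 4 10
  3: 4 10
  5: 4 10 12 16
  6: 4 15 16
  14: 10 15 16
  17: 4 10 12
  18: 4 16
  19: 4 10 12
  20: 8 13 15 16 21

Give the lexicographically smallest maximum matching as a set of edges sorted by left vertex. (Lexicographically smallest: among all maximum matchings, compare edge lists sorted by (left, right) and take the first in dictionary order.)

Lex-smallest maximum matching: {(0,7), (1,10), (2,4), (5,12), (6,15), (14,16), (20,8)}

|M| = 7 (so the lex-smallest maximum matching has 7 edges)
process left vertices in ascending order; for each, take the smallest-labelled available neighbour that still permits 7 edges overall, or leave it unmatched if none does
lex-smallest matching: {0-7, 1-10, 2-4, 5-12, 6-15, 14-16, 20-8}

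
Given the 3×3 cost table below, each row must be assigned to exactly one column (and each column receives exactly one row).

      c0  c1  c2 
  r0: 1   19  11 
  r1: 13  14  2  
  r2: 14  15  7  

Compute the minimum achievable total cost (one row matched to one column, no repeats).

Minimum assignment cost: 18

optimal assignment: row0→col0 (cost 1), row1→col2 (cost 2), row2→col1 (cost 15)
total = 1 + 2 + 15 = 18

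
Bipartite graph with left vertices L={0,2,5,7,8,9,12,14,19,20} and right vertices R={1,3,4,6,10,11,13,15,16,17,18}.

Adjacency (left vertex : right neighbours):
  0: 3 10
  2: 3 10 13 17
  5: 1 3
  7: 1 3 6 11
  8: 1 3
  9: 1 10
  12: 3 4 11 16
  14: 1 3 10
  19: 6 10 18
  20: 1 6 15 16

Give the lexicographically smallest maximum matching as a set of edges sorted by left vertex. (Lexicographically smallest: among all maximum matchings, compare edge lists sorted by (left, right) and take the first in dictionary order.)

Lex-smallest maximum matching: {(0,3), (2,13), (5,1), (7,6), (9,10), (12,4), (19,18), (20,15)}

|M| = 8 (so the lex-smallest maximum matching has 8 edges)
process left vertices in ascending order; for each, take the smallest-labelled available neighbour that still permits 8 edges overall, or leave it unmatched if none does
lex-smallest matching: {0-3, 2-13, 5-1, 7-6, 9-10, 12-4, 19-18, 20-15}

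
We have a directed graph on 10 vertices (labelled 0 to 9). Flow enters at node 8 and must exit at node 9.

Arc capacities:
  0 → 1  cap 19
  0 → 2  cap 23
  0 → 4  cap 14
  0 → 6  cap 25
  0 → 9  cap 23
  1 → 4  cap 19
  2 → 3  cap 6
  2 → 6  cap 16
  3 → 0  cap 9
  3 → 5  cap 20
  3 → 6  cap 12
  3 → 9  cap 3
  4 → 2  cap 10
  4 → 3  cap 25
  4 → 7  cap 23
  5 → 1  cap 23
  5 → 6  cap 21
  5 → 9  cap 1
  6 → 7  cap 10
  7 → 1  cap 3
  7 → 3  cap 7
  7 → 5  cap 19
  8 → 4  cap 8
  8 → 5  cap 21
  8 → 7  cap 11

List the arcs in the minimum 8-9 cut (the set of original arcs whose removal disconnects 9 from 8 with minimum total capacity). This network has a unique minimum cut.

Min-cut arcs: {(3,0), (3,9), (5,9)} (total capacity 13)

augment #1: 8→5→9 push 1
augment #2: 8→4→3→9 push 3
augment #3: 8→4→3→0→9 push 5
augment #4: 8→7→3→0→9 push 4
max flow = 13; residual-reachable set from 8 gives S-side
cut edges (S→T): {(3,0), (3,9), (5,9)} total cap 13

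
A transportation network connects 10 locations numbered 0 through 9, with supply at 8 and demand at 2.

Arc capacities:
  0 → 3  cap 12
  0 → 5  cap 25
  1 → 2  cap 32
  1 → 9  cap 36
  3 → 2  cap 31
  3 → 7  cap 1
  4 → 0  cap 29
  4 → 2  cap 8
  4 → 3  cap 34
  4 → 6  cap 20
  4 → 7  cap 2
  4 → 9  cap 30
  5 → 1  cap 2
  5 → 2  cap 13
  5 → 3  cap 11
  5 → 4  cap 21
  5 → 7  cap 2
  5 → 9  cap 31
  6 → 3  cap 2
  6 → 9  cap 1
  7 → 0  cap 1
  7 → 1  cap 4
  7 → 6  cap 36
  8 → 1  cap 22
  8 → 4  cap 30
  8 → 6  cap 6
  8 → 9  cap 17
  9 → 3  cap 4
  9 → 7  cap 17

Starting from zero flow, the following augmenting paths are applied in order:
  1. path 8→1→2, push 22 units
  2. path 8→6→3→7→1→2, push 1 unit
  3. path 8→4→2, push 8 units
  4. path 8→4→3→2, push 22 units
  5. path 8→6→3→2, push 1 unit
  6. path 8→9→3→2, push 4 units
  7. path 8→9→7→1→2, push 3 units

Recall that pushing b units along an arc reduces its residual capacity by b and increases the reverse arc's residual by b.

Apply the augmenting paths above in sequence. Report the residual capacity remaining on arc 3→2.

Residual capacity of (3,2): 4

after path 1 (8→1→2, push 22): res(3,2)=31
after path 2 (8→6→3→7→1→2, push 1): res(3,2)=31
after path 3 (8→4→2, push 8): res(3,2)=31
after path 4 (8→4→3→2, push 22): res(3,2)=9
after path 5 (8→6→3→2, push 1): res(3,2)=8
after path 6 (8→9→3→2, push 4): res(3,2)=4
after path 7 (8→9→7→1→2, push 3): res(3,2)=4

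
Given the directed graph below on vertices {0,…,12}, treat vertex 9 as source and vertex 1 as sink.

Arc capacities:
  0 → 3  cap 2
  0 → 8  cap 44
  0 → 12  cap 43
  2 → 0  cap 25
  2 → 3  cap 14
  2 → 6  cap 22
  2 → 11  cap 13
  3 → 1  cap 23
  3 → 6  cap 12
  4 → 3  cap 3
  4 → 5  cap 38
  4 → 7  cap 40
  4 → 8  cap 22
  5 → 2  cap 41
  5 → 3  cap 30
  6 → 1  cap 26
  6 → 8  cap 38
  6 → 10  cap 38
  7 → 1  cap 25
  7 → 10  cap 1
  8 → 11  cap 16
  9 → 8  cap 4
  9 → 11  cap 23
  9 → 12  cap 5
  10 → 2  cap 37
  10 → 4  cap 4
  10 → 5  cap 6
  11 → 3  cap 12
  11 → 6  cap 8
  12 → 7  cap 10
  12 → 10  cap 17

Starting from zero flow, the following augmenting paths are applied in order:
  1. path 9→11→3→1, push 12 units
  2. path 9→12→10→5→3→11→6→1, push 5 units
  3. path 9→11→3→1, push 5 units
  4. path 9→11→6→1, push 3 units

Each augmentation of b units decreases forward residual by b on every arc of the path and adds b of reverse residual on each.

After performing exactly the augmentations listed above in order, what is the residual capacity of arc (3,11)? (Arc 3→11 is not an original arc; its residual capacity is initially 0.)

Residual capacity of (3,11): 12

after path 1 (9→11→3→1, push 12): res(3,11)=12
after path 2 (9→12→10→5→3→11→6→1, push 5): res(3,11)=7
after path 3 (9→11→3→1, push 5): res(3,11)=12
after path 4 (9→11→6→1, push 3): res(3,11)=12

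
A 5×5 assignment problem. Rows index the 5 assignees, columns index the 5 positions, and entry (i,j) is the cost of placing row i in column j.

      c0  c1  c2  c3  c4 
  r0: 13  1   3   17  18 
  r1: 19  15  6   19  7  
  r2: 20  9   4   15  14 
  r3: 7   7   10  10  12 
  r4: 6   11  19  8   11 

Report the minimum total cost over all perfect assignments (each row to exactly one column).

optimal assignment: row0→col1 (cost 1), row1→col4 (cost 7), row2→col2 (cost 4), row3→col0 (cost 7), row4→col3 (cost 8)
total = 1 + 7 + 4 + 7 + 8 = 27

Minimum assignment cost: 27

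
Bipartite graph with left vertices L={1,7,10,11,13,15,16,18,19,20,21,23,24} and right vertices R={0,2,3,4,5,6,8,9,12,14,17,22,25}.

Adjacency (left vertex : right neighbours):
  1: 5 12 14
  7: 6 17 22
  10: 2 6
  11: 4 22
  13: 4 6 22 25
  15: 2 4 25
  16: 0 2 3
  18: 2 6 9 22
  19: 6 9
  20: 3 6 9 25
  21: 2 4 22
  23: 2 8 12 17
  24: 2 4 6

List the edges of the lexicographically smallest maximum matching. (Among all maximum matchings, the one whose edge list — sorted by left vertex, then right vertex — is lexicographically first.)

|M| = 11 (so the lex-smallest maximum matching has 11 edges)
process left vertices in ascending order; for each, take the smallest-labelled available neighbour that still permits 11 edges overall, or leave it unmatched if none does
lex-smallest matching: {1-5, 7-17, 10-2, 11-4, 13-6, 15-25, 16-0, 18-9, 20-3, 21-22, 23-8}

Lex-smallest maximum matching: {(1,5), (7,17), (10,2), (11,4), (13,6), (15,25), (16,0), (18,9), (20,3), (21,22), (23,8)}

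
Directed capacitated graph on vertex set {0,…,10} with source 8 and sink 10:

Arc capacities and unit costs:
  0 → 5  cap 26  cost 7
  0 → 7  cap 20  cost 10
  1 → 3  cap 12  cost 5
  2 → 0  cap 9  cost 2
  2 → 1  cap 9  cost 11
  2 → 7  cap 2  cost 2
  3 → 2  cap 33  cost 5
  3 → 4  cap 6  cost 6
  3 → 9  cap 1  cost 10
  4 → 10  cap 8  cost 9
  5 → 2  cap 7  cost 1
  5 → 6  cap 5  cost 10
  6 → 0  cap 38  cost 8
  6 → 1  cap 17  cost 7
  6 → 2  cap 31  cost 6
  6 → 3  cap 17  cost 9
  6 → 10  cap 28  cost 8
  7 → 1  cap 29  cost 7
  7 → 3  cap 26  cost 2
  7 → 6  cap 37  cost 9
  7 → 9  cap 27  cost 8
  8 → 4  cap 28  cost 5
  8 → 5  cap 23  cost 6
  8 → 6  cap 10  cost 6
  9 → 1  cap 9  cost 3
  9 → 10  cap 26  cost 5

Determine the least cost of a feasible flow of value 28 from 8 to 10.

shortest-cost path #1: 8→4→10 push 8 @ unit cost 14 (adds 112)
shortest-cost path #2: 8→6→10 push 10 @ unit cost 14 (adds 140)
shortest-cost path #3: 8→5→2→7→9→10 push 2 @ unit cost 22 (adds 44)
shortest-cost path #4: 8→5→6→10 push 5 @ unit cost 24 (adds 120)
shortest-cost path #5: 8→5→2→0→7→9→10 push 3 @ unit cost 32 (adds 96)
total cost = 512

Minimum cost for 28 units: 512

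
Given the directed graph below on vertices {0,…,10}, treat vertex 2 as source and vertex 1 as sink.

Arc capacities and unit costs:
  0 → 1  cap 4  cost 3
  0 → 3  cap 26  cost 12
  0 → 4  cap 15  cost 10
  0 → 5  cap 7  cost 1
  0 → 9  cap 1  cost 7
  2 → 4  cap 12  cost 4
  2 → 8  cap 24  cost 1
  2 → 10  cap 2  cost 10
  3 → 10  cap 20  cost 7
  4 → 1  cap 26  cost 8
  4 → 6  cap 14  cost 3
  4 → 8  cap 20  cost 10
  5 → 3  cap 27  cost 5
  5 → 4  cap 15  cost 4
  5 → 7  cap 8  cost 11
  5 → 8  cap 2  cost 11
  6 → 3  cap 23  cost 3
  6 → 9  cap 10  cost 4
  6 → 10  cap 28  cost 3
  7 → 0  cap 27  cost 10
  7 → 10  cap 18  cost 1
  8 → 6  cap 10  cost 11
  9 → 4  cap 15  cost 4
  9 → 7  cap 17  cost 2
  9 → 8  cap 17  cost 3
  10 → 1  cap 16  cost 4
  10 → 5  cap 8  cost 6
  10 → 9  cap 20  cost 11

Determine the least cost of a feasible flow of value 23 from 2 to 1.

shortest-cost path #1: 2→4→1 push 12 @ unit cost 12 (adds 144)
shortest-cost path #2: 2→10→1 push 2 @ unit cost 14 (adds 28)
shortest-cost path #3: 2→8→6→10→1 push 9 @ unit cost 19 (adds 171)
total cost = 343

Minimum cost for 23 units: 343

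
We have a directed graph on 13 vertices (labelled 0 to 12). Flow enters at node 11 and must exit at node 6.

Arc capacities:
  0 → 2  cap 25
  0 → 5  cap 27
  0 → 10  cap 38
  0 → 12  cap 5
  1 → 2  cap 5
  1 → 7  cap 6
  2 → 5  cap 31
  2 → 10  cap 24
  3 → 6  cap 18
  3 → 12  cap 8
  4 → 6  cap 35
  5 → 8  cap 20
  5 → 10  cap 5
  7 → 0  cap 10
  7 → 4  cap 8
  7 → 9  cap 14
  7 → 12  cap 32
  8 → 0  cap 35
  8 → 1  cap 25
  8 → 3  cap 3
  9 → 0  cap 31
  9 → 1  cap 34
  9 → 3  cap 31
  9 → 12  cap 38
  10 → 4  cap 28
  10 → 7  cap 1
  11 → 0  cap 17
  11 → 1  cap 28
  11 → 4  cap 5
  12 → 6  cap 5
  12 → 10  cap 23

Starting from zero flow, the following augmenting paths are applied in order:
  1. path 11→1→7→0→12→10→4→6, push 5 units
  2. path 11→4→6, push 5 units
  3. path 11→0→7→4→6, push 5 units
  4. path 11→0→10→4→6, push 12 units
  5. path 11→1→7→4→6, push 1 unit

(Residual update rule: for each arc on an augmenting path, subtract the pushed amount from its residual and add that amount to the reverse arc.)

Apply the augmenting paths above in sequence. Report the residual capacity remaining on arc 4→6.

Residual capacity of (4,6): 7

after path 1 (11→1→7→0→12→10→4→6, push 5): res(4,6)=30
after path 2 (11→4→6, push 5): res(4,6)=25
after path 3 (11→0→7→4→6, push 5): res(4,6)=20
after path 4 (11→0→10→4→6, push 12): res(4,6)=8
after path 5 (11→1→7→4→6, push 1): res(4,6)=7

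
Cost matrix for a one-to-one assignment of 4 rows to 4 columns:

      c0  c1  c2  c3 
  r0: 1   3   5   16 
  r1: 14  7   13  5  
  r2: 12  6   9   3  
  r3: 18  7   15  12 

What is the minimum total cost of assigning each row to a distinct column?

Minimum assignment cost: 22

optimal assignment: row0→col0 (cost 1), row1→col3 (cost 5), row2→col2 (cost 9), row3→col1 (cost 7)
total = 1 + 5 + 9 + 7 = 22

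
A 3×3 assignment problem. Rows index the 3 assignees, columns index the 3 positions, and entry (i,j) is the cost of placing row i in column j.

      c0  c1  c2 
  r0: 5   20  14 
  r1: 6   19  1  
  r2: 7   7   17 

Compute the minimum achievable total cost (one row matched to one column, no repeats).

Minimum assignment cost: 13

optimal assignment: row0→col0 (cost 5), row1→col2 (cost 1), row2→col1 (cost 7)
total = 5 + 1 + 7 = 13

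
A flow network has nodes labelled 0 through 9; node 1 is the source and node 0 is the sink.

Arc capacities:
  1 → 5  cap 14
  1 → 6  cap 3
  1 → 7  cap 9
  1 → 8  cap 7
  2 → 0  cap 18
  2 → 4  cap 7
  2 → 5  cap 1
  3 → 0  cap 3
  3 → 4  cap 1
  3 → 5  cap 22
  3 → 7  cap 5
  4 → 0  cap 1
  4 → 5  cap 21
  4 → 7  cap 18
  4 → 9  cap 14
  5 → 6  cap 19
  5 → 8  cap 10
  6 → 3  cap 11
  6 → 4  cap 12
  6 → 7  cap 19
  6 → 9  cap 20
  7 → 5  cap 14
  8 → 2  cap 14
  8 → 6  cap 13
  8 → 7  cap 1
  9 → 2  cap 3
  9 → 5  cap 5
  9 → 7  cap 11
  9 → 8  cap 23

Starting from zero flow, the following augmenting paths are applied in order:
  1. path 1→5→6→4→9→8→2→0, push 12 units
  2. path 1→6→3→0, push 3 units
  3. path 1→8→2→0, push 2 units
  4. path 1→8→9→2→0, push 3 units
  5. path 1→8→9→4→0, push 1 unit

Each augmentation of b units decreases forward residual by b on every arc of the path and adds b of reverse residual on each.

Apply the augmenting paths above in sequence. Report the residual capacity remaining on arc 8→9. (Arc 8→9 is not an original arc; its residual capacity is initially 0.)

Residual capacity of (8,9): 8

after path 1 (1→5→6→4→9→8→2→0, push 12): res(8,9)=12
after path 2 (1→6→3→0, push 3): res(8,9)=12
after path 3 (1→8→2→0, push 2): res(8,9)=12
after path 4 (1→8→9→2→0, push 3): res(8,9)=9
after path 5 (1→8→9→4→0, push 1): res(8,9)=8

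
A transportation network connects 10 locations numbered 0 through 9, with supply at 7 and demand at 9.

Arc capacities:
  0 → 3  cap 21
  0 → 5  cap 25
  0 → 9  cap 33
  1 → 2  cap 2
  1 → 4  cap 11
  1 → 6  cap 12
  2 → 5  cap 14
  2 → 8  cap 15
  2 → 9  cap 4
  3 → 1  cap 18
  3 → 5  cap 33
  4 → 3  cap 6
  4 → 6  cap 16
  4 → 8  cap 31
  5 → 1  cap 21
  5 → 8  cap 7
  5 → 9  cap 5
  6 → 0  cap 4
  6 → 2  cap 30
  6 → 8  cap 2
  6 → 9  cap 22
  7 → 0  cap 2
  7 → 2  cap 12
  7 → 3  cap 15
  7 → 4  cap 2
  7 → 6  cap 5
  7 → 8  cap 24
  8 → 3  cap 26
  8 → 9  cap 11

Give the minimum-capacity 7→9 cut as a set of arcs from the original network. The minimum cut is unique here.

Min-cut arcs: {(2,9), (5,9), (6,0), (6,9), (7,0), (8,9)} (total capacity 48)

augment #1: 7→0→9 push 2
augment #2: 7→2→9 push 4
augment #3: 7→6→9 push 5
augment #4: 7→8→9 push 11
augment #5: 7→2→5→9 push 5
augment #6: 7→4→6→9 push 2
augment #7: 7→3→1→6→9 push 12
augment #8: 7→3→1→4→6→9 push 3
augment #9: 7→2→5→1→4→6→0→9 push 3
augment #10: 7→8→3→1→4→6→0→9 push 1
max flow = 48; residual-reachable set from 7 gives S-side
cut edges (S→T): {(2,9), (5,9), (6,0), (6,9), (7,0), (8,9)} total cap 48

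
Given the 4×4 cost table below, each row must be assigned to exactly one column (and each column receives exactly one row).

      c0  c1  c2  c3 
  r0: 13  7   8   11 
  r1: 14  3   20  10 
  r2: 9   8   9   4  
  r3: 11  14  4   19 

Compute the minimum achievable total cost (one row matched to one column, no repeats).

optimal assignment: row0→col0 (cost 13), row1→col1 (cost 3), row2→col3 (cost 4), row3→col2 (cost 4)
total = 13 + 3 + 4 + 4 = 24

Minimum assignment cost: 24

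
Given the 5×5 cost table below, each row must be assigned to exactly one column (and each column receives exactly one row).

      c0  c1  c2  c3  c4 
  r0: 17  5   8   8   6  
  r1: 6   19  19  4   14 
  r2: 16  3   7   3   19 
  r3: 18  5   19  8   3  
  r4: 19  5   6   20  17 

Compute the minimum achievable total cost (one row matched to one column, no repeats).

Minimum assignment cost: 23

optimal assignment: row0→col1 (cost 5), row1→col0 (cost 6), row2→col3 (cost 3), row3→col4 (cost 3), row4→col2 (cost 6)
total = 5 + 6 + 3 + 3 + 6 = 23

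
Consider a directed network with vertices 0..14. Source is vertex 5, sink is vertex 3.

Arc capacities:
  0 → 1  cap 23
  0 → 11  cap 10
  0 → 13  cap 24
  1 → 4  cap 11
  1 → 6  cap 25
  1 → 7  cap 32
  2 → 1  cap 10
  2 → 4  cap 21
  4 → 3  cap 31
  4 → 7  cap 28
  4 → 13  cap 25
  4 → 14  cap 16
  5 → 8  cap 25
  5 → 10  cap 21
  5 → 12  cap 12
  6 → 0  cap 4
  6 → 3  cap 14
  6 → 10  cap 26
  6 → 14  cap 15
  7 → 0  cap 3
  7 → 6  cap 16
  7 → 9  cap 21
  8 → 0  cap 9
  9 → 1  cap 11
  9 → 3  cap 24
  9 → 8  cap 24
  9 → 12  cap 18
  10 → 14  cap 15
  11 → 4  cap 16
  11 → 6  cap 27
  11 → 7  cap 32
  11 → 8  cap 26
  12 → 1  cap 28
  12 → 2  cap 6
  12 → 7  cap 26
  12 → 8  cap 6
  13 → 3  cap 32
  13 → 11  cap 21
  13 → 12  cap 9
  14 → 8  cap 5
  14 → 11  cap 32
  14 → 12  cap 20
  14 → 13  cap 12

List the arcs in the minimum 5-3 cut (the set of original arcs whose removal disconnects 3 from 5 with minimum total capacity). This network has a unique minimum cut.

Min-cut arcs: {(5,12), (8,0), (10,14)} (total capacity 36)

augment #1: 5→8→0→13→3 push 9
augment #2: 5→10→14→13→3 push 12
augment #3: 5→12→1→4→3 push 11
augment #4: 5→12→1→6→3 push 1
augment #5: 5→10→14→11→4→3 push 3
max flow = 36; residual-reachable set from 5 gives S-side
cut edges (S→T): {(5,12), (8,0), (10,14)} total cap 36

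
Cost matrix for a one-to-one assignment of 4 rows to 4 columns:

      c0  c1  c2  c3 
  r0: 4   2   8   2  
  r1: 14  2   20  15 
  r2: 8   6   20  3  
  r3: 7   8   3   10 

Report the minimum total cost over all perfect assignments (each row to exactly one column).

Minimum assignment cost: 12

optimal assignment: row0→col0 (cost 4), row1→col1 (cost 2), row2→col3 (cost 3), row3→col2 (cost 3)
total = 4 + 2 + 3 + 3 = 12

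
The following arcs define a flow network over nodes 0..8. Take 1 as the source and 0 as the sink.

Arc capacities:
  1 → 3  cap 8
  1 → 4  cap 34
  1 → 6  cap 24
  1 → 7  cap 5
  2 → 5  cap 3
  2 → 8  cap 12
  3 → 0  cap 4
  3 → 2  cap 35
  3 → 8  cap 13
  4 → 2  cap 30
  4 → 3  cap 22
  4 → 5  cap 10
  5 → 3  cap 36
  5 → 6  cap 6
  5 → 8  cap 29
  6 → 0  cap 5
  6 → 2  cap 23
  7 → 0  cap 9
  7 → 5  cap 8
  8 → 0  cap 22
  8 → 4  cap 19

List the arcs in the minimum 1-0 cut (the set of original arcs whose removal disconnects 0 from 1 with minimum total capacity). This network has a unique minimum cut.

Min-cut arcs: {(1,7), (3,0), (6,0), (8,0)} (total capacity 36)

augment #1: 1→3→0 push 4
augment #2: 1→6→0 push 5
augment #3: 1→7→0 push 5
augment #4: 1→3→8→0 push 4
augment #5: 1→4→2→8→0 push 12
augment #6: 1→4→3→8→0 push 6
max flow = 36; residual-reachable set from 1 gives S-side
cut edges (S→T): {(1,7), (3,0), (6,0), (8,0)} total cap 36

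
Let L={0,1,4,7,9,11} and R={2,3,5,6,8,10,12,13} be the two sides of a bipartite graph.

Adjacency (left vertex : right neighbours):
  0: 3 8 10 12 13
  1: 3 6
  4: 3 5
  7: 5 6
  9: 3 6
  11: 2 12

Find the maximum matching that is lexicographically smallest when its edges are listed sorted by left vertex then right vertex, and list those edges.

|M| = 5 (so the lex-smallest maximum matching has 5 edges)
process left vertices in ascending order; for each, take the smallest-labelled available neighbour that still permits 5 edges overall, or leave it unmatched if none does
lex-smallest matching: {0-8, 1-3, 4-5, 7-6, 11-2}

Lex-smallest maximum matching: {(0,8), (1,3), (4,5), (7,6), (11,2)}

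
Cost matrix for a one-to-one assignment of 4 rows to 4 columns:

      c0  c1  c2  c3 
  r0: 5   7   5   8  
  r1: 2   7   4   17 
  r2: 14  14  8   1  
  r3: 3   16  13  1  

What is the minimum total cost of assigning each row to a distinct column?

Minimum assignment cost: 15

optimal assignment: row0→col1 (cost 7), row1→col2 (cost 4), row2→col3 (cost 1), row3→col0 (cost 3)
total = 7 + 4 + 1 + 3 = 15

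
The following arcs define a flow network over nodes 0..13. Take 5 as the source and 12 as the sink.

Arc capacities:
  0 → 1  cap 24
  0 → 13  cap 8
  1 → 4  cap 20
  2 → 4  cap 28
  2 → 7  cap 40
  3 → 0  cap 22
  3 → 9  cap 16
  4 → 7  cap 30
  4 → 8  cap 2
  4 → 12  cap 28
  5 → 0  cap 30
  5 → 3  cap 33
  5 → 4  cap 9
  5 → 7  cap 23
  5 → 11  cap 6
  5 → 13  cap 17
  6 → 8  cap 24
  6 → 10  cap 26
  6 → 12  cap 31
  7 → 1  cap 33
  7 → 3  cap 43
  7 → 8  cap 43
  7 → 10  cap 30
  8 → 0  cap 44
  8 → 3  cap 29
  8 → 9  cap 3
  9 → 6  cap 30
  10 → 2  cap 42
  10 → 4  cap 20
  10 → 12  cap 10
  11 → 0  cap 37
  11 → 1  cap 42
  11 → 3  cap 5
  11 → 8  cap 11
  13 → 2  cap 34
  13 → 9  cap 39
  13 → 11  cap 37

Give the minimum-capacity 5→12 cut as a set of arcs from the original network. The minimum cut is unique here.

Min-cut arcs: {(4,12), (9,6), (10,12)} (total capacity 68)

augment #1: 5→4→12 push 9
augment #2: 5→7→10→12 push 10
augment #3: 5→0→1→4→12 push 19
augment #4: 5→3→9→6→12 push 16
augment #5: 5→13→9→6→12 push 14
max flow = 68; residual-reachable set from 5 gives S-side
cut edges (S→T): {(4,12), (9,6), (10,12)} total cap 68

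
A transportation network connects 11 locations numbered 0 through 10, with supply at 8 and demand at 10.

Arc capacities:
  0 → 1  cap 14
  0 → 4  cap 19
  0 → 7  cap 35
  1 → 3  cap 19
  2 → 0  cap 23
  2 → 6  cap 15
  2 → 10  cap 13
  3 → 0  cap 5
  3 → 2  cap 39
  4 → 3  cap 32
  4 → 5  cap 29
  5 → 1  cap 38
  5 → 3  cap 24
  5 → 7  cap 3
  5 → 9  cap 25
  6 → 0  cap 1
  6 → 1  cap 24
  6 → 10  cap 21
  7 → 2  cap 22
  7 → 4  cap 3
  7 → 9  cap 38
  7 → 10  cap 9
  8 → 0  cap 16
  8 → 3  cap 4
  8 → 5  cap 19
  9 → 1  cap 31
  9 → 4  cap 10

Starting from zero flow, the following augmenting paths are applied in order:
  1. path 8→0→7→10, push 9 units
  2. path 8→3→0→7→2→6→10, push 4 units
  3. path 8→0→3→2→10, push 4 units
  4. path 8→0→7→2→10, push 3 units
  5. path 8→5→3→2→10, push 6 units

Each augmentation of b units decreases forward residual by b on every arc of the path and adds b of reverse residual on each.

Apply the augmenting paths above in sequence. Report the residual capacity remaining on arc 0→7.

Residual capacity of (0,7): 19

after path 1 (8→0→7→10, push 9): res(0,7)=26
after path 2 (8→3→0→7→2→6→10, push 4): res(0,7)=22
after path 3 (8→0→3→2→10, push 4): res(0,7)=22
after path 4 (8→0→7→2→10, push 3): res(0,7)=19
after path 5 (8→5→3→2→10, push 6): res(0,7)=19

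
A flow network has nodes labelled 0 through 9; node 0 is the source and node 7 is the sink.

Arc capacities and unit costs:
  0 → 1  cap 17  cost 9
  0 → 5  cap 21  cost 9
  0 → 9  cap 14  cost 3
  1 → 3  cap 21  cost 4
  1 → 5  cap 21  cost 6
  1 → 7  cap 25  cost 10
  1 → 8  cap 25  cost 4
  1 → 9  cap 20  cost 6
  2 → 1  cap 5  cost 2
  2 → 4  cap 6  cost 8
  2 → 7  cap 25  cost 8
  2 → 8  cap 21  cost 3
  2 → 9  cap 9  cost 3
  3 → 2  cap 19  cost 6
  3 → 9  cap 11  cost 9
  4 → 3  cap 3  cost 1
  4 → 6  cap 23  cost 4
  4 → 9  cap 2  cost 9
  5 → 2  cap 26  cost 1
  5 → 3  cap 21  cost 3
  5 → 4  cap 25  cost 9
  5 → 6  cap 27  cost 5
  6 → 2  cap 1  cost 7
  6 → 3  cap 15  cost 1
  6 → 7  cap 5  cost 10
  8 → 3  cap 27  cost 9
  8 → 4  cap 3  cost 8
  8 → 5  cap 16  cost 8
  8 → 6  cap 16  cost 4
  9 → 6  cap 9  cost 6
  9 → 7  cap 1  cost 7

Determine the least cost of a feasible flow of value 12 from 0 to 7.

shortest-cost path #1: 0→9→7 push 1 @ unit cost 10 (adds 10)
shortest-cost path #2: 0→5→2→7 push 11 @ unit cost 18 (adds 198)
total cost = 208

Minimum cost for 12 units: 208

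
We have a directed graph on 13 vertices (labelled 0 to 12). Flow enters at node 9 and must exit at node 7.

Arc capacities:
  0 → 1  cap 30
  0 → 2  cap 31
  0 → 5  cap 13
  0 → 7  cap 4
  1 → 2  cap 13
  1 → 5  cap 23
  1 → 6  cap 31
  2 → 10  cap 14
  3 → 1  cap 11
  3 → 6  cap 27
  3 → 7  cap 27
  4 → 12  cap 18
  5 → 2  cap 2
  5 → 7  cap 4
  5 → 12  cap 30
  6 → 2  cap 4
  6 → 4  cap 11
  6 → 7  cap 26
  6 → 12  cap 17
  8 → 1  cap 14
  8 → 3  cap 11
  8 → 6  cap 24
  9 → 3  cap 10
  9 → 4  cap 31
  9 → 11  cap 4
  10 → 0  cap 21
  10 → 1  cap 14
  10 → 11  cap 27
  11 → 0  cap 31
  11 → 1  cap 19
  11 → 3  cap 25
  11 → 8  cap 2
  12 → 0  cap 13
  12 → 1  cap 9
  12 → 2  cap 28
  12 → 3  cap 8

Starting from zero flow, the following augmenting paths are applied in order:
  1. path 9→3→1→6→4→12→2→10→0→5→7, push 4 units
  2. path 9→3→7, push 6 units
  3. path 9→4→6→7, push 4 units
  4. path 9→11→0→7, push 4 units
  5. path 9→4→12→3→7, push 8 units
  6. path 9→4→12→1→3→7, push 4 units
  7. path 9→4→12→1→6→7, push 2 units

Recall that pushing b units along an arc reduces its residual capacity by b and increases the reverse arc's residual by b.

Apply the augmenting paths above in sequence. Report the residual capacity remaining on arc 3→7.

after path 1 (9→3→1→6→4→12→2→10→0→5→7, push 4): res(3,7)=27
after path 2 (9→3→7, push 6): res(3,7)=21
after path 3 (9→4→6→7, push 4): res(3,7)=21
after path 4 (9→11→0→7, push 4): res(3,7)=21
after path 5 (9→4→12→3→7, push 8): res(3,7)=13
after path 6 (9→4→12→1→3→7, push 4): res(3,7)=9
after path 7 (9→4→12→1→6→7, push 2): res(3,7)=9

Residual capacity of (3,7): 9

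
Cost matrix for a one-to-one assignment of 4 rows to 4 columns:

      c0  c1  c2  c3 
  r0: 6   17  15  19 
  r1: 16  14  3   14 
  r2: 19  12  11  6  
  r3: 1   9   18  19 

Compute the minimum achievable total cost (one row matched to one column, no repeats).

Minimum assignment cost: 24

optimal assignment: row0→col0 (cost 6), row1→col2 (cost 3), row2→col3 (cost 6), row3→col1 (cost 9)
total = 6 + 3 + 6 + 9 = 24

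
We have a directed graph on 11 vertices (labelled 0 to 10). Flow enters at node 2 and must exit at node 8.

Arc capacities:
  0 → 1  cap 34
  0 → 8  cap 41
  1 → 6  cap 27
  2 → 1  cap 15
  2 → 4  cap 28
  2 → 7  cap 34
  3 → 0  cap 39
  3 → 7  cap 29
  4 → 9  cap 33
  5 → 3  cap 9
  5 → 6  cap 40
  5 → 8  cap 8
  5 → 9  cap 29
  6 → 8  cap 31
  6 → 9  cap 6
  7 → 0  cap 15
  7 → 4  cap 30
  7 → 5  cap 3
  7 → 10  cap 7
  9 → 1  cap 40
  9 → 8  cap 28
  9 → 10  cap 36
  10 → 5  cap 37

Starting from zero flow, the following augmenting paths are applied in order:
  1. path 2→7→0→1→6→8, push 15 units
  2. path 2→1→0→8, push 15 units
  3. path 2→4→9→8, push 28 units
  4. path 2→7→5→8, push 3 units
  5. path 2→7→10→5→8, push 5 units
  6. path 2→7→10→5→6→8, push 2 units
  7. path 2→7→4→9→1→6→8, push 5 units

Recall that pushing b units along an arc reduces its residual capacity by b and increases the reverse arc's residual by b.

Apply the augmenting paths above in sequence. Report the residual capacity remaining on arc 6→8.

after path 1 (2→7→0→1→6→8, push 15): res(6,8)=16
after path 2 (2→1→0→8, push 15): res(6,8)=16
after path 3 (2→4→9→8, push 28): res(6,8)=16
after path 4 (2→7→5→8, push 3): res(6,8)=16
after path 5 (2→7→10→5→8, push 5): res(6,8)=16
after path 6 (2→7→10→5→6→8, push 2): res(6,8)=14
after path 7 (2→7→4→9→1→6→8, push 5): res(6,8)=9

Residual capacity of (6,8): 9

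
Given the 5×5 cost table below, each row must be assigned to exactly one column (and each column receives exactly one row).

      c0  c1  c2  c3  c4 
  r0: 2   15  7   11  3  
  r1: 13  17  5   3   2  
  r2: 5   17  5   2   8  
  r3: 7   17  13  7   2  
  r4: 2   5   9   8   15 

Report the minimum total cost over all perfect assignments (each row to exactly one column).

optimal assignment: row0→col0 (cost 2), row1→col2 (cost 5), row2→col3 (cost 2), row3→col4 (cost 2), row4→col1 (cost 5)
total = 2 + 5 + 2 + 2 + 5 = 16

Minimum assignment cost: 16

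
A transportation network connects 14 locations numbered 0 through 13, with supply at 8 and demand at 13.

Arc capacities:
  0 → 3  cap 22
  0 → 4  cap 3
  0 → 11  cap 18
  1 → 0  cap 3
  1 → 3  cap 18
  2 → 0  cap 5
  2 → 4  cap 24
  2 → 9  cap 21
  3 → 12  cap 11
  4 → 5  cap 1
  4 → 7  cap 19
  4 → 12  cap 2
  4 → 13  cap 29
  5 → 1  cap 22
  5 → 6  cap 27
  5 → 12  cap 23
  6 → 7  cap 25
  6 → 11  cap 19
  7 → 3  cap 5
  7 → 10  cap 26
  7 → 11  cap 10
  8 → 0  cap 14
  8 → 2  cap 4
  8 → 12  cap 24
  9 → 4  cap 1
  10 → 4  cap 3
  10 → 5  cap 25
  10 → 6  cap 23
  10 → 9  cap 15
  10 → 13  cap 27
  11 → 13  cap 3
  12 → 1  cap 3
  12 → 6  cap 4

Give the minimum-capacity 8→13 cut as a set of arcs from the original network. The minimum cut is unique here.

Min-cut arcs: {(0,4), (8,2), (11,13), (12,6)} (total capacity 14)

augment #1: 8→0→4→13 push 3
augment #2: 8→0→11→13 push 3
augment #3: 8→2→4→13 push 4
augment #4: 8→12→6→7→10→13 push 4
max flow = 14; residual-reachable set from 8 gives S-side
cut edges (S→T): {(0,4), (8,2), (11,13), (12,6)} total cap 14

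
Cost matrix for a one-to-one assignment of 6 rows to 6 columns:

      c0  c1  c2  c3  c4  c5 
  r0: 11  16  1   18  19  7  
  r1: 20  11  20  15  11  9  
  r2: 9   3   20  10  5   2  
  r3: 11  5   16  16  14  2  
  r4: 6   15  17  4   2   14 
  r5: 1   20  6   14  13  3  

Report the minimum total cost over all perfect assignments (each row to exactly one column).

optimal assignment: row0→col2 (cost 1), row1→col4 (cost 11), row2→col1 (cost 3), row3→col5 (cost 2), row4→col3 (cost 4), row5→col0 (cost 1)
total = 1 + 11 + 3 + 2 + 4 + 1 = 22

Minimum assignment cost: 22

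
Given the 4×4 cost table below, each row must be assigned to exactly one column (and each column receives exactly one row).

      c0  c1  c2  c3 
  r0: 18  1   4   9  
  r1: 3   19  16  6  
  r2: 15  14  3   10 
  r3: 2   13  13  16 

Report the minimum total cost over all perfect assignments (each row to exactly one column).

optimal assignment: row0→col1 (cost 1), row1→col3 (cost 6), row2→col2 (cost 3), row3→col0 (cost 2)
total = 1 + 6 + 3 + 2 = 12

Minimum assignment cost: 12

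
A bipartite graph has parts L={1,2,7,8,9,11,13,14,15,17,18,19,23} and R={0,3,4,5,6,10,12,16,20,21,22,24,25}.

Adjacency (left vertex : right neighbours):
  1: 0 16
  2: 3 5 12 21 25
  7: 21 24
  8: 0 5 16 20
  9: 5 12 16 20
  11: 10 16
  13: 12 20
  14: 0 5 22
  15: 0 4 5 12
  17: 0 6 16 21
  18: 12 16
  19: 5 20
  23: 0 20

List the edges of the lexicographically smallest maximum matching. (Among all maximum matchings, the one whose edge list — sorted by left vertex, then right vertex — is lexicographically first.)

Lex-smallest maximum matching: {(1,0), (2,3), (7,21), (8,5), (9,12), (11,10), (13,20), (14,22), (15,4), (17,6), (18,16)}

|M| = 11 (so the lex-smallest maximum matching has 11 edges)
process left vertices in ascending order; for each, take the smallest-labelled available neighbour that still permits 11 edges overall, or leave it unmatched if none does
lex-smallest matching: {1-0, 2-3, 7-21, 8-5, 9-12, 11-10, 13-20, 14-22, 15-4, 17-6, 18-16}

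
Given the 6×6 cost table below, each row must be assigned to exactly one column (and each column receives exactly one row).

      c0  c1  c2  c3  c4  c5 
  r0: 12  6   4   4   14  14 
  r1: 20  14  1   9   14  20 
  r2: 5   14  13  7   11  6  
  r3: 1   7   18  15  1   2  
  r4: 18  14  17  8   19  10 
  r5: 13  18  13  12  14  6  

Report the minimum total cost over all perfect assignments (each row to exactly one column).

Minimum assignment cost: 27

optimal assignment: row0→col1 (cost 6), row1→col2 (cost 1), row2→col0 (cost 5), row3→col4 (cost 1), row4→col3 (cost 8), row5→col5 (cost 6)
total = 6 + 1 + 5 + 1 + 8 + 6 = 27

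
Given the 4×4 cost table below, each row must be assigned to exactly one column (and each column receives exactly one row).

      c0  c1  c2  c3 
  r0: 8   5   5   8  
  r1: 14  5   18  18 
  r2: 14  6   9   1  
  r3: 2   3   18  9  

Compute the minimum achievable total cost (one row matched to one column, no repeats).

optimal assignment: row0→col2 (cost 5), row1→col1 (cost 5), row2→col3 (cost 1), row3→col0 (cost 2)
total = 5 + 5 + 1 + 2 = 13

Minimum assignment cost: 13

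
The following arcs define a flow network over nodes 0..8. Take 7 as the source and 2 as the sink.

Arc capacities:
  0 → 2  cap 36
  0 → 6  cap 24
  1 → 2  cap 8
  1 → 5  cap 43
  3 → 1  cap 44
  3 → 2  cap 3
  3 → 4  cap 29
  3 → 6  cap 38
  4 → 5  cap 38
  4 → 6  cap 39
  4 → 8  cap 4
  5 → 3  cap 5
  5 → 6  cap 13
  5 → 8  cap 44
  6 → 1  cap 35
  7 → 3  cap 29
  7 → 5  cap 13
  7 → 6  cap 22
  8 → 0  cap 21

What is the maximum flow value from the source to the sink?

augment #1: 7→3→2 bottleneck 3, total now 3
augment #2: 7→3→1→2 bottleneck 8, total now 11
augment #3: 7→5→8→0→2 bottleneck 13, total now 24
augment #4: 7→3→4→8→0→2 bottleneck 4, total now 28
augment #5: 7→3→1→5→8→0→2 bottleneck 4, total now 32

Maximum flow value: 32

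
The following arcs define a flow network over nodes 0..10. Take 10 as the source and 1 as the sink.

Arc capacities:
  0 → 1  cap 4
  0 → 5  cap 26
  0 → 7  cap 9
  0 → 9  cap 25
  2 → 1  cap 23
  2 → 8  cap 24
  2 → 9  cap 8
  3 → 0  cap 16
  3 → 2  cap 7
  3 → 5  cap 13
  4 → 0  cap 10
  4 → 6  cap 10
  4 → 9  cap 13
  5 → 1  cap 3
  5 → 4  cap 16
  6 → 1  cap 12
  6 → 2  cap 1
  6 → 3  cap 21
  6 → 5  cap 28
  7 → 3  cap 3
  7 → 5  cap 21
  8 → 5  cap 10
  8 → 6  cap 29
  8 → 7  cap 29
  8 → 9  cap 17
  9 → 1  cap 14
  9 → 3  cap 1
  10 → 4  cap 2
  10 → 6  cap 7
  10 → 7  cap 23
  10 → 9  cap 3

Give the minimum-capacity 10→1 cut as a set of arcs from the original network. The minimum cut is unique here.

Min-cut arcs: {(5,1), (5,4), (7,3), (10,4), (10,6), (10,9)} (total capacity 34)

augment #1: 10→6→1 push 7
augment #2: 10→9→1 push 3
augment #3: 10→4→0→1 push 2
augment #4: 10→7→5→1 push 3
augment #5: 10→7→3→0→1 push 2
augment #6: 10→7→3→2→1 push 1
augment #7: 10→7→5→4→6→1 push 5
augment #8: 10→7→5→4→9→1 push 11
max flow = 34; residual-reachable set from 10 gives S-side
cut edges (S→T): {(5,1), (5,4), (7,3), (10,4), (10,6), (10,9)} total cap 34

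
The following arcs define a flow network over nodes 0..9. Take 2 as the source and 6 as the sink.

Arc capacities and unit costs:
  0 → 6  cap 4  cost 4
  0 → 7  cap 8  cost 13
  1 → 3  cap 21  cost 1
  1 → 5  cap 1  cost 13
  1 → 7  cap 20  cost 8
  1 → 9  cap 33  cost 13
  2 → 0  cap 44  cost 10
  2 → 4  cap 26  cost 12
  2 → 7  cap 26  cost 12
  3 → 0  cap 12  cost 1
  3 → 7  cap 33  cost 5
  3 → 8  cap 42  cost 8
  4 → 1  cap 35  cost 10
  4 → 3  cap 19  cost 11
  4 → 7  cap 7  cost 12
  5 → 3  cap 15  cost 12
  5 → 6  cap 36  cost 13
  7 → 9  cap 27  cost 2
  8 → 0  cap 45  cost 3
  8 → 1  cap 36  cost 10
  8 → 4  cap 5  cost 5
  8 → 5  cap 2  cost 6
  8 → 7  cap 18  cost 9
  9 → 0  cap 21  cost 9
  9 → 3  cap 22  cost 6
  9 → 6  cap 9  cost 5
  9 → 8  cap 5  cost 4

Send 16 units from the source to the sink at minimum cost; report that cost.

shortest-cost path #1: 2→0→6 push 4 @ unit cost 14 (adds 56)
shortest-cost path #2: 2→7→9→6 push 9 @ unit cost 19 (adds 171)
shortest-cost path #3: 2→7→9→8→5→6 push 2 @ unit cost 37 (adds 74)
shortest-cost path #4: 2→4→1→5→6 push 1 @ unit cost 48 (adds 48)
total cost = 349

Minimum cost for 16 units: 349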